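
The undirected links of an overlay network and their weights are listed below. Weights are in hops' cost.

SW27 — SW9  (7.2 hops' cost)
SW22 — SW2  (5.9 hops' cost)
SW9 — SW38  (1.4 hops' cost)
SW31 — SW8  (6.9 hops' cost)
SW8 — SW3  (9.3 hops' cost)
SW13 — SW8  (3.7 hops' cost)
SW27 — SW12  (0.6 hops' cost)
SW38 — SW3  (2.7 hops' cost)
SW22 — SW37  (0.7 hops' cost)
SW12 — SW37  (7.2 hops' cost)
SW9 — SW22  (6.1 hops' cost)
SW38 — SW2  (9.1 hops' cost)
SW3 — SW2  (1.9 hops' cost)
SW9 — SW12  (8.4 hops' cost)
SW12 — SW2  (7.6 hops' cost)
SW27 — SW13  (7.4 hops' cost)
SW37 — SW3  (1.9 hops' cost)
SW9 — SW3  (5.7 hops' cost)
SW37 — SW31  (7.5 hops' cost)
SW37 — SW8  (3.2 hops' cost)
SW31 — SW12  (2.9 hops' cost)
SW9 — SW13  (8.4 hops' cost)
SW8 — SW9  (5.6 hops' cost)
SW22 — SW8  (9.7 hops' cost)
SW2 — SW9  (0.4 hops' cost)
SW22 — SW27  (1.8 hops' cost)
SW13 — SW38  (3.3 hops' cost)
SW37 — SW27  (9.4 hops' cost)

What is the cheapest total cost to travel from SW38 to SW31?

10.6 hops' cost

Running Dijkstra from SW38:
SW38: 0
SW9: 1.4  (via SW38)
SW2: 1.8  (via SW9)
SW3: 2.7  (via SW38)
SW13: 3.3  (via SW38)
SW37: 4.6  (via SW3)
SW22: 5.3  (via SW37)
SW8: 7  (via SW9)
SW27: 7.1  (via SW22)
SW12: 7.7  (via SW27)
SW31: 10.6  (via SW12)
Shortest route: SW38 → SW3 → SW37 → SW22 → SW27 → SW12 → SW31 = 10.6 hops' cost.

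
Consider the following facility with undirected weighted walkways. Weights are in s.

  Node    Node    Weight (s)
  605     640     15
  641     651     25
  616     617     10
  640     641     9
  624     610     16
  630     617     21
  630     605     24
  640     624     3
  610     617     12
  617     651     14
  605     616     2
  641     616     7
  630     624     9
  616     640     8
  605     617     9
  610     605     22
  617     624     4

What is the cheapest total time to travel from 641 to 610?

Enumerating some paths:
641 - 616 - 617 - 610: 7+10+12 = 29
641 - 640 - 624 - 610: 9+3+16 = 28
641 - 616 - 605 - 617 - 610: 7+2+9+12 = 30
The minimum is 28 s via 641 - 640 - 624 - 610.

28 s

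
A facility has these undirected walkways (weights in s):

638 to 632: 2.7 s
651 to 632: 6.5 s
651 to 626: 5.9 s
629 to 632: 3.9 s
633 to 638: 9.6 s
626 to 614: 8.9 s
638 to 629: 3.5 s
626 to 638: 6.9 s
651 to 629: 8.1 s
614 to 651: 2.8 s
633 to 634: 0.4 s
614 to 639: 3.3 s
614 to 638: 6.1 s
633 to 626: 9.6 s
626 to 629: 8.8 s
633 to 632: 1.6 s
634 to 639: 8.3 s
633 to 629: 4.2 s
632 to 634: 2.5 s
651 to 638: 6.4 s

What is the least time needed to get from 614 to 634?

10.8 s

Enumerating some paths:
614 - 638 - 632 - 633 - 634: 6.1+2.7+1.6+0.4 = 10.8
614 - 638 - 632 - 634: 6.1+2.7+2.5 = 11.3
614 - 639 - 634: 3.3+8.3 = 11.6
614 - 651 - 632 - 633 - 634: 2.8+6.5+1.6+0.4 = 11.3
Cheapest is 614 - 638 - 632 - 633 - 634 at 10.8 s.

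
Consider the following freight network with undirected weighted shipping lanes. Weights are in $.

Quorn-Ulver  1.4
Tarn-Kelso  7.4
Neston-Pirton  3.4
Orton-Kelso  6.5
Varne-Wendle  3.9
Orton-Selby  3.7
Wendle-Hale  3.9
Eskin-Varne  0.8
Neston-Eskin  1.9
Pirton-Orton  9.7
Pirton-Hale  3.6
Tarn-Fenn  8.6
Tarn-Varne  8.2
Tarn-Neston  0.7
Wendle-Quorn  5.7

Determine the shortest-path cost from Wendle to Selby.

Enumerating some paths:
Wendle - Hale - Pirton - Neston - Tarn - Kelso - Orton - Selby: 3.9+3.6+3.4+0.7+7.4+6.5+3.7 = 29.2
Wendle - Varne - Eskin - Neston - Tarn - Kelso - Orton - Selby: 3.9+0.8+1.9+0.7+7.4+6.5+3.7 = 24.9
Wendle - Varne - Eskin - Neston - Pirton - Orton - Selby: 3.9+0.8+1.9+3.4+9.7+3.7 = 23.4
Wendle - Hale - Pirton - Orton - Selby: 3.9+3.6+9.7+3.7 = 20.9
Cheapest is Wendle - Hale - Pirton - Orton - Selby at $20.9.

$20.9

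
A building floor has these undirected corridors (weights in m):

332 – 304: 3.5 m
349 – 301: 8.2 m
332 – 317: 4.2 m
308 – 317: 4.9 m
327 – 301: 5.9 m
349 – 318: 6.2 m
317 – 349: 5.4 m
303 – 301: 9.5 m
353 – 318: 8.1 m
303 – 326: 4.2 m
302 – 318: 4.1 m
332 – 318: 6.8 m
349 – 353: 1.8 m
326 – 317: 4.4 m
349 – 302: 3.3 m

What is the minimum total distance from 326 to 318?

15.4 m

Running Dijkstra from 326:
326: 0
303: 4.2  (via 326)
317: 4.4  (via 326)
332: 8.6  (via 317)
308: 9.3  (via 317)
349: 9.8  (via 317)
353: 11.6  (via 349)
304: 12.1  (via 332)
302: 13.1  (via 349)
301: 13.7  (via 303)
318: 15.4  (via 332)
Shortest route: 326–317–332–318 = 15.4 m.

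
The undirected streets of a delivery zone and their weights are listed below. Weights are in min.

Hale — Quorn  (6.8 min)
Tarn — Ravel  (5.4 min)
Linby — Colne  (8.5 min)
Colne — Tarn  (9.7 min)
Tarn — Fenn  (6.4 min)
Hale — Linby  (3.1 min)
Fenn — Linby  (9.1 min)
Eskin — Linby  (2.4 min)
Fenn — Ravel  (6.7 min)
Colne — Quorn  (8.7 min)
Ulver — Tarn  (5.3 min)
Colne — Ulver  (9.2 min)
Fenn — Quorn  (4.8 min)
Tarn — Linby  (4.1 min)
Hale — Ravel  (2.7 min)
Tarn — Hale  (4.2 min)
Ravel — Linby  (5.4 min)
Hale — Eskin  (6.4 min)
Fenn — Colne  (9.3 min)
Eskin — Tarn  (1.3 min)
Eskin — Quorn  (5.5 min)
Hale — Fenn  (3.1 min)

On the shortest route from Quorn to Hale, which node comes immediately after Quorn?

Hale

Enumerating some paths:
Quorn–Hale: 6.8 = 6.8
Quorn–Fenn–Hale: 4.8+3.1 = 7.9
The minimum is 6.8 min via Quorn–Hale.
So from Quorn the first move is to Hale.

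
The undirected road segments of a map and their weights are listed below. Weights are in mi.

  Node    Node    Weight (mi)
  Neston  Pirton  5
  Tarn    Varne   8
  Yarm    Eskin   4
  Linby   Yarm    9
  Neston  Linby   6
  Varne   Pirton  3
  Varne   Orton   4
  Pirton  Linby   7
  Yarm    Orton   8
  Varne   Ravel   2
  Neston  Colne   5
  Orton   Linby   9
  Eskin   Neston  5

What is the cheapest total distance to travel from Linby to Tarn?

Compare a few routes:
Linby → Orton → Varne → Tarn: 9+4+8 = 21
Linby → Pirton → Varne → Tarn: 7+3+8 = 18
Linby → Yarm → Orton → Varne → Tarn: 9+8+4+8 = 29
Linby → Neston → Pirton → Varne → Tarn: 6+5+3+8 = 22
Cheapest is Linby → Pirton → Varne → Tarn at 18 mi.

18 mi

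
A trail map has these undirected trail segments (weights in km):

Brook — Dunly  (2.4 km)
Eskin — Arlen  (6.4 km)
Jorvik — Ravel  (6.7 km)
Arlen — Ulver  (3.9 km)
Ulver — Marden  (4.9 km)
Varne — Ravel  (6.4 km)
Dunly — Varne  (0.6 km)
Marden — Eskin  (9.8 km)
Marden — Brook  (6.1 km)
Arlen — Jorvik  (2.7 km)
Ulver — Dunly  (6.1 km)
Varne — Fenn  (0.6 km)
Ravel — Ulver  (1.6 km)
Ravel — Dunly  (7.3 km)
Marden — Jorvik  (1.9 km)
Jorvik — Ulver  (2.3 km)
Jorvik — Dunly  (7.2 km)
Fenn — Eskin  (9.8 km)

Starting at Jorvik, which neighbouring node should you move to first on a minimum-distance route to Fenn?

Dunly

Compare a few routes:
Jorvik–Ulver–Dunly–Varne–Fenn: 2.3+6.1+0.6+0.6 = 9.6
Jorvik–Dunly–Varne–Fenn: 7.2+0.6+0.6 = 8.4
Cheapest is Jorvik–Dunly–Varne–Fenn at 8.4 km.
So from Jorvik the first move is to Dunly.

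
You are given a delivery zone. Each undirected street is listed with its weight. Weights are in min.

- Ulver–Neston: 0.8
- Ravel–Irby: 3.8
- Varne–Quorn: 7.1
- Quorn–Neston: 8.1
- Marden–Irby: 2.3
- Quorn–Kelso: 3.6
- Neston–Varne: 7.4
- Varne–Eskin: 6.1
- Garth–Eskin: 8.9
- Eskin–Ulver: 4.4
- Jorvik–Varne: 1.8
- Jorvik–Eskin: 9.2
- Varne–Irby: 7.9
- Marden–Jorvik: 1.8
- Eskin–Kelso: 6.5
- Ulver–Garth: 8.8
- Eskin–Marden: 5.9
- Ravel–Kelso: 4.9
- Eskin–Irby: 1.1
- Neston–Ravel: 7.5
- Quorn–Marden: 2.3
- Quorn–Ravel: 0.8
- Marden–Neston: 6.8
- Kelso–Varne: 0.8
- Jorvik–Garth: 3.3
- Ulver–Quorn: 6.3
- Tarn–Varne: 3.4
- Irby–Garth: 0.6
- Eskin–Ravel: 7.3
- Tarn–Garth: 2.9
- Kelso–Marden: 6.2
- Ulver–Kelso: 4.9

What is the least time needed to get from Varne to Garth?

Candidate routes:
Varne–Tarn–Garth: 3.4+2.9 = 6.3
Varne–Eskin–Irby–Garth: 6.1+1.1+0.6 = 7.8
Varne–Jorvik–Garth: 1.8+3.3 = 5.1
Varne–Jorvik–Marden–Irby–Garth: 1.8+1.8+2.3+0.6 = 6.5
Cheapest is Varne–Jorvik–Garth at 5.1 min.

5.1 min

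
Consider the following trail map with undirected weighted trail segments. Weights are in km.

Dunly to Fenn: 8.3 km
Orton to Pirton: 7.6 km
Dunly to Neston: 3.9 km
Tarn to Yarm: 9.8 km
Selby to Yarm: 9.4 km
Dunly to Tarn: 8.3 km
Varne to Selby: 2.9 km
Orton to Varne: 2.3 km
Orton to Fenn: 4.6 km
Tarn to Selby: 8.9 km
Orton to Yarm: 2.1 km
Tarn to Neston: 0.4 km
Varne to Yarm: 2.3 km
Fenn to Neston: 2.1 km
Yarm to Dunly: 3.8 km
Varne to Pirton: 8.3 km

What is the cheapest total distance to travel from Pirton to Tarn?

Enumerating some paths:
Pirton → Orton → Fenn → Neston → Tarn: 7.6+4.6+2.1+0.4 = 14.7
Pirton → Varne → Orton → Fenn → Neston → Tarn: 8.3+2.3+4.6+2.1+0.4 = 17.7
Cheapest is Pirton → Orton → Fenn → Neston → Tarn at 14.7 km.

14.7 km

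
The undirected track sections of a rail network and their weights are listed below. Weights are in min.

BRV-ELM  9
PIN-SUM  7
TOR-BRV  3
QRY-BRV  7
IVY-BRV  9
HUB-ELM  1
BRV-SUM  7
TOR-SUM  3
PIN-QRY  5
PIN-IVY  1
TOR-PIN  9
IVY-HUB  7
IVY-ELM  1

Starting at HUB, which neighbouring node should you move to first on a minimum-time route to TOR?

ELM

Enumerating some paths:
HUB–ELM–IVY–PIN–TOR: 1+1+1+9 = 12
HUB–ELM–BRV–TOR: 1+9+3 = 13
The minimum is 12 min via HUB–ELM–IVY–PIN–TOR.
So from HUB the first move is to ELM.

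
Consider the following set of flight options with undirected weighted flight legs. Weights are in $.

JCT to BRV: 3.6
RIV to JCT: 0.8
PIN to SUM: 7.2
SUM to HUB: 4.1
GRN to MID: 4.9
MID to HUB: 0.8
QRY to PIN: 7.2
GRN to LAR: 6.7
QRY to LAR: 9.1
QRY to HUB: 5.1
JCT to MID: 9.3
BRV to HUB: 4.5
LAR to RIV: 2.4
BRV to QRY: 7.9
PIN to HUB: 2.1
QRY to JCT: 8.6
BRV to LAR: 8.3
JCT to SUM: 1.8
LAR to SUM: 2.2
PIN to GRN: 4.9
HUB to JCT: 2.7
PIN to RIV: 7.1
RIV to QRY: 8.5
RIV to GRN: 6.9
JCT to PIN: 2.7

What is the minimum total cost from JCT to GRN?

$7.6

Shortest distances from JCT:
JCT: 0
RIV: 0.8  (via JCT)
SUM: 1.8  (via JCT)
HUB: 2.7  (via JCT)
PIN: 2.7  (via JCT)
LAR: 3.2  (via RIV)
MID: 3.5  (via HUB)
BRV: 3.6  (via JCT)
GRN: 7.6  (via PIN)
Shortest route: JCT → PIN → GRN = $7.6.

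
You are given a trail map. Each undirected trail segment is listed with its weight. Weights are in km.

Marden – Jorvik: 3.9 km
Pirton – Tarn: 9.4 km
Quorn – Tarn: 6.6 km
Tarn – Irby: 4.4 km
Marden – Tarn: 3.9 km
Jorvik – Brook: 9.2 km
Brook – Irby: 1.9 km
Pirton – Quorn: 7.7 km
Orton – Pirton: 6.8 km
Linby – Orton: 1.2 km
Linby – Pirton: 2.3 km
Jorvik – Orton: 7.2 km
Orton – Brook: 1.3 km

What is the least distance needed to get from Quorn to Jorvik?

14.4 km

Settle nodes by increasing distance from Quorn:
Quorn: 0
Tarn: 6.6  (via Quorn)
Pirton: 7.7  (via Quorn)
Linby: 10  (via Pirton)
Marden: 10.5  (via Tarn)
Irby: 11  (via Tarn)
Orton: 11.2  (via Linby)
Brook: 12.5  (via Orton)
Jorvik: 14.4  (via Marden)
Shortest route: Quorn–Tarn–Marden–Jorvik = 14.4 km.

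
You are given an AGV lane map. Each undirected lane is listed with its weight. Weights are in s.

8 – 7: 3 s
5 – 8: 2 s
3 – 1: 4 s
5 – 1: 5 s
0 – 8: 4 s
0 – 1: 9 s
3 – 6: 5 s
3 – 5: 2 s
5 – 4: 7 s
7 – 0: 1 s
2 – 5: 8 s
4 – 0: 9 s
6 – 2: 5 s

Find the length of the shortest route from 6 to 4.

Compare a few routes:
6–3–5–4: 5+2+7 = 14
6–2–5–4: 5+8+7 = 20
6–3–1–5–4: 5+4+5+7 = 21
Cheapest is 6–3–5–4 at 14 s.

14 s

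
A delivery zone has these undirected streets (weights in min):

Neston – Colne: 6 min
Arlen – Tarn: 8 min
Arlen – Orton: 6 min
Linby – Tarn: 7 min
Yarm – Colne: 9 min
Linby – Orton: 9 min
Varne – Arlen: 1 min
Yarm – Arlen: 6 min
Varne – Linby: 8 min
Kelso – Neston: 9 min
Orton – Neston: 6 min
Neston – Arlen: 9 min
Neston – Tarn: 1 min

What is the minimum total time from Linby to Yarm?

Running Dijkstra from Linby:
Linby: 0
Tarn: 7  (via Linby)
Varne: 8  (via Linby)
Neston: 8  (via Tarn)
Arlen: 9  (via Varne)
Orton: 9  (via Linby)
Colne: 14  (via Neston)
Yarm: 15  (via Arlen)
Shortest route: Linby → Varne → Arlen → Yarm = 15 min.

15 min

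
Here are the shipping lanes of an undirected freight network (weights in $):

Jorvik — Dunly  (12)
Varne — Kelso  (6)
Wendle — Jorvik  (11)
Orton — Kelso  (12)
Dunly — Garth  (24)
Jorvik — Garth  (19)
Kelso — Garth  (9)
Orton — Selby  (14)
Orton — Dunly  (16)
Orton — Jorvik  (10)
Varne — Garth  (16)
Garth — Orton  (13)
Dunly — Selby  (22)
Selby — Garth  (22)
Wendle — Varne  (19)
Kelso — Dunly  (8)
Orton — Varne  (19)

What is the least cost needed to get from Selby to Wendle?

Running Dijkstra from Selby:
Selby: 0
Orton: 14  (via Selby)
Garth: 22  (via Selby)
Dunly: 22  (via Selby)
Jorvik: 24  (via Orton)
Kelso: 26  (via Orton)
Varne: 32  (via Kelso)
Wendle: 35  (via Jorvik)
Shortest route: Selby–Orton–Jorvik–Wendle = $35.

$35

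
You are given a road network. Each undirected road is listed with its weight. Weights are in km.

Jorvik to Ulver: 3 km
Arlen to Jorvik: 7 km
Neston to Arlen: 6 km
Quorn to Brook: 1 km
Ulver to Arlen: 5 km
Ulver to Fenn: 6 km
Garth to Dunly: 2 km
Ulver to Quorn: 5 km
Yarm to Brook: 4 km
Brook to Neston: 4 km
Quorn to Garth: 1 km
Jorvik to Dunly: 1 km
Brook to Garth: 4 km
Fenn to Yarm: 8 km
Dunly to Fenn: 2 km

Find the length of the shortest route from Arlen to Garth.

Enumerating some paths:
Arlen–Ulver–Quorn–Garth: 5+5+1 = 11
Arlen–Jorvik–Dunly–Garth: 7+1+2 = 10
Cheapest is Arlen–Jorvik–Dunly–Garth at 10 km.

10 km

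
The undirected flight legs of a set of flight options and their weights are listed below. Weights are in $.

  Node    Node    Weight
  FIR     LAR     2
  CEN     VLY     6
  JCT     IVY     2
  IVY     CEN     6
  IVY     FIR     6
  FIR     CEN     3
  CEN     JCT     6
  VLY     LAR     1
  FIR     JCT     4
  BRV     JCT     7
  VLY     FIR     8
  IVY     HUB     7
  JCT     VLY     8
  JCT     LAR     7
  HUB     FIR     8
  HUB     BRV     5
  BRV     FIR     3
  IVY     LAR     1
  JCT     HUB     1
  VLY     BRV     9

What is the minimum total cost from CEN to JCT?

$6

Settle nodes by increasing distance from CEN:
CEN: 0
FIR: 3  (via CEN)
LAR: 5  (via FIR)
IVY: 6  (via CEN)
BRV: 6  (via FIR)
VLY: 6  (via CEN)
JCT: 6  (via CEN)
Shortest route: CEN–JCT = $6.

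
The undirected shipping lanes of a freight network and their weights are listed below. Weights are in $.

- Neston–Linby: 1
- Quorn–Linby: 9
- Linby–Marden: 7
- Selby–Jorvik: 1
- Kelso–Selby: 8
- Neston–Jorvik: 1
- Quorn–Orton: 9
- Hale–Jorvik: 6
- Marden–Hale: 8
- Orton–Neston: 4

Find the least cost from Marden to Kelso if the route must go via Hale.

$23

Shortest Marden→Hale: Marden–Hale = 8
Best Hale to Kelso: Hale–Jorvik–Selby–Kelso costing 15
Total via Hale: 8 + 15 = $23.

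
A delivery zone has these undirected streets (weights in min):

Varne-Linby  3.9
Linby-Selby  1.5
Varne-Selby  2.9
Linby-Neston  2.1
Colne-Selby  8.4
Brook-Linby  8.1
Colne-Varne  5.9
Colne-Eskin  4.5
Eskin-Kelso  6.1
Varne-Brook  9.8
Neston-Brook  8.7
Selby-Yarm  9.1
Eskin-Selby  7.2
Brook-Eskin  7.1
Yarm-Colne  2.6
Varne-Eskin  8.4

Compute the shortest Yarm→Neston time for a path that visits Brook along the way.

22.9 min

Shortest Yarm→Brook: Yarm → Colne → Eskin → Brook = 14.2
Shortest Brook→Neston: Brook → Neston = 8.7
Total via Brook: 14.2 + 8.7 = 22.9 min.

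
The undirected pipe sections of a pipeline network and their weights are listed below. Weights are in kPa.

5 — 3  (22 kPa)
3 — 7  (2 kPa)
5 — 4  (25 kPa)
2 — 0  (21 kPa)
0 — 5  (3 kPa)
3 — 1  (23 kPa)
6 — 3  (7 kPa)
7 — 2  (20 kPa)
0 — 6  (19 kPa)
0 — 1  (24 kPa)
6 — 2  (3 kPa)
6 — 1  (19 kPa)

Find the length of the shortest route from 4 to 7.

49 kPa

Enumerating some paths:
4 → 5 → 0 → 6 → 3 → 7: 25+3+19+7+2 = 56
4 → 5 → 0 → 2 → 6 → 3 → 7: 25+3+21+3+7+2 = 61
4 → 5 → 0 → 2 → 7: 25+3+21+20 = 69
4 → 5 → 3 → 7: 25+22+2 = 49
Cheapest is 4 → 5 → 3 → 7 at 49 kPa.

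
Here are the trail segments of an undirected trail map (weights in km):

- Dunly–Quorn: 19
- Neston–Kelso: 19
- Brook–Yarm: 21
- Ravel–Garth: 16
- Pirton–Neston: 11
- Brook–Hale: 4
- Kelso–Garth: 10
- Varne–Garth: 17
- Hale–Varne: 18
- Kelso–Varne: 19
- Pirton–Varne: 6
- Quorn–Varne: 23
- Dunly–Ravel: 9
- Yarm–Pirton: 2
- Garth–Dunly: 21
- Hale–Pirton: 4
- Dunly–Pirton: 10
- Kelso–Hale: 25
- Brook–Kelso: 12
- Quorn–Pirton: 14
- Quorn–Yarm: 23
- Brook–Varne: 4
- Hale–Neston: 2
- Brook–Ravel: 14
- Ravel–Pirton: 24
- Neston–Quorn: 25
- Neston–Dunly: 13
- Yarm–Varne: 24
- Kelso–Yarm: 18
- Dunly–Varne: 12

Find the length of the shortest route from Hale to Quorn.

Running Dijkstra from Hale:
Hale: 0
Neston: 2  (via Hale)
Brook: 4  (via Hale)
Pirton: 4  (via Hale)
Yarm: 6  (via Pirton)
Varne: 8  (via Brook)
Dunly: 14  (via Pirton)
Kelso: 16  (via Brook)
Ravel: 18  (via Brook)
Quorn: 18  (via Pirton)
Shortest route: Hale–Pirton–Quorn = 18 km.

18 km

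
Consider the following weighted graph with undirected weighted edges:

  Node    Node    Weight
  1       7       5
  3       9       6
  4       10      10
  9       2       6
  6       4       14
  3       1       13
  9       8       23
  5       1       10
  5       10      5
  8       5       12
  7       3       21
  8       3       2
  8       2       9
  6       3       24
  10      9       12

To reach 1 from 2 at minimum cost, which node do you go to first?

Enumerating some paths:
2–8–5–1: 9+12+10 = 31
2–9–3–1: 6+6+13 = 25
2–9–10–5–1: 6+12+5+10 = 33
2–8–3–1: 9+2+13 = 24
The minimum is 24 via 2–8–3–1.
So from 2 the first move is to 8.

8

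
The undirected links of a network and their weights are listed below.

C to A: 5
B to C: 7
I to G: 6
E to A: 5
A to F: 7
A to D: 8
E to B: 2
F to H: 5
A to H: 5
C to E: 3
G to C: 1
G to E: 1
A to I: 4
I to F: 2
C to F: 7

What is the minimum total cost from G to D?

Candidate routes:
G–C–A–D: 1+5+8 = 14
G–I–A–D: 6+4+8 = 18
G–E–C–A–D: 1+3+5+8 = 17
G–C–E–A–D: 1+3+5+8 = 17
Cheapest is G–C–A–D at 14.

14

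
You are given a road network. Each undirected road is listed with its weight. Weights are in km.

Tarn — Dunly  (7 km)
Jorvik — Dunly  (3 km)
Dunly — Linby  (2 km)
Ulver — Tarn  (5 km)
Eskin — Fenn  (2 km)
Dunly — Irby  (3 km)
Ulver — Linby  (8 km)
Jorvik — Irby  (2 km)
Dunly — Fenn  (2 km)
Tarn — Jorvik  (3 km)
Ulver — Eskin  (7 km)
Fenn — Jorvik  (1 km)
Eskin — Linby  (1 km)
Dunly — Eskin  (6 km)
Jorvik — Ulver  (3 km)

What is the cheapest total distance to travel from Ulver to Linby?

Running Dijkstra from Ulver:
Ulver: 0
Jorvik: 3  (via Ulver)
Fenn: 4  (via Jorvik)
Irby: 5  (via Jorvik)
Tarn: 5  (via Ulver)
Eskin: 6  (via Fenn)
Dunly: 6  (via Jorvik)
Linby: 7  (via Eskin)
Shortest route: Ulver–Jorvik–Fenn–Eskin–Linby = 7 km.

7 km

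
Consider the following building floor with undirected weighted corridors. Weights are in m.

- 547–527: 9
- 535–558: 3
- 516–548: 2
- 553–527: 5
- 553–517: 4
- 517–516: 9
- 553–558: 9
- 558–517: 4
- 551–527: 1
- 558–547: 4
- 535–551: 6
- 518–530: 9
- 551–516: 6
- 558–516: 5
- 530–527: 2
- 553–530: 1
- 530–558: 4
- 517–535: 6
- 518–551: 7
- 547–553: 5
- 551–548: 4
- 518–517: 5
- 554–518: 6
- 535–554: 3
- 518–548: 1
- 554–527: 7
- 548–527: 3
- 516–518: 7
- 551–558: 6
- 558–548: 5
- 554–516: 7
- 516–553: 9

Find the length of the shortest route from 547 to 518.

10 m

Enumerating some paths:
547–558–548–518: 4+5+1 = 10
547–558–516–548–518: 4+5+2+1 = 12
547–553–530–527–548–518: 5+1+2+3+1 = 12
The minimum is 10 m via 547–558–548–518.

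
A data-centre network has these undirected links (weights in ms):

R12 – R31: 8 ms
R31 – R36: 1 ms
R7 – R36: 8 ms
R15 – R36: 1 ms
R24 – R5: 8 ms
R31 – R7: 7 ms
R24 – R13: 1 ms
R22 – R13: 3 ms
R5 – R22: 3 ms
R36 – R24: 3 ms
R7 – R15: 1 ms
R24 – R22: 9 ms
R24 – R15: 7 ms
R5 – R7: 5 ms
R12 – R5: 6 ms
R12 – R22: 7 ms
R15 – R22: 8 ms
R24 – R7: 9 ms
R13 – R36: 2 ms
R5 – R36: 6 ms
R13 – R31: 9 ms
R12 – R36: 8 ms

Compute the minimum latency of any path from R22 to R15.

Compare a few routes:
R22–R13–R36–R15: 3+2+1 = 6
R22–R13–R24–R36–R15: 3+1+3+1 = 8
R22–R5–R7–R15: 3+5+1 = 9
R22–R15: 8 = 8
Cheapest is R22–R13–R36–R15 at 6 ms.

6 ms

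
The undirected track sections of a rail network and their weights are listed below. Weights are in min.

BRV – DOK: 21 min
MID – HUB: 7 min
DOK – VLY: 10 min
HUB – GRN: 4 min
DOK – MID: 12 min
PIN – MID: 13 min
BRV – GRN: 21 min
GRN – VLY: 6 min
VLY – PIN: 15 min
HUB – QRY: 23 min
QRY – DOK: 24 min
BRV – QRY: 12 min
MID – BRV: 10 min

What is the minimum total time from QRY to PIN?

35 min

Settle nodes by increasing distance from QRY:
QRY: 0
BRV: 12  (via QRY)
MID: 22  (via BRV)
HUB: 23  (via QRY)
DOK: 24  (via QRY)
GRN: 27  (via HUB)
VLY: 33  (via GRN)
PIN: 35  (via MID)
Shortest route: QRY–BRV–MID–PIN = 35 min.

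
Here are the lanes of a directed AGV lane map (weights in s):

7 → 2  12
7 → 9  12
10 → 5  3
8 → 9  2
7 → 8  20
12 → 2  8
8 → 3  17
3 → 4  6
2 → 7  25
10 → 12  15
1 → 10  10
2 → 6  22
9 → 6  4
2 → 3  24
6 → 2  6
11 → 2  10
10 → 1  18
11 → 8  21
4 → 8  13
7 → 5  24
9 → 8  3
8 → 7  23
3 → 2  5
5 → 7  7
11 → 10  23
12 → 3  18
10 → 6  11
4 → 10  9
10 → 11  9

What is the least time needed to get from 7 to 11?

Compare a few routes:
7–2–3–4–10–11: 12+24+6+9+9 = 60
7–9–8–3–4–10–11: 12+3+17+6+9+9 = 56
7–8–3–4–10–11: 20+17+6+9+9 = 61
Cheapest is 7–9–8–3–4–10–11 at 56 s.

56 s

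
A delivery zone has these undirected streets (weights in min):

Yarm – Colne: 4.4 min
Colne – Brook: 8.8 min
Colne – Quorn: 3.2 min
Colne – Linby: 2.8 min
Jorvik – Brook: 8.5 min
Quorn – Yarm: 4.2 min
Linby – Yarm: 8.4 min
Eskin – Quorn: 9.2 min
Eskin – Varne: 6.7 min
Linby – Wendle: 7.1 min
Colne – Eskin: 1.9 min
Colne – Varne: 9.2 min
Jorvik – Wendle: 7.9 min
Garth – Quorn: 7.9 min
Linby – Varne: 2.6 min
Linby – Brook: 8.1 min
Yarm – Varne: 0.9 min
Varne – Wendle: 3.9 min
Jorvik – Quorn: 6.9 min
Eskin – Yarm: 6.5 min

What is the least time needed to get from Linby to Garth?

13.9 min

Candidate routes:
Linby–Colne–Quorn–Garth: 2.8+3.2+7.9 = 13.9
Linby–Varne–Yarm–Quorn–Garth: 2.6+0.9+4.2+7.9 = 15.6
The minimum is 13.9 min via Linby–Colne–Quorn–Garth.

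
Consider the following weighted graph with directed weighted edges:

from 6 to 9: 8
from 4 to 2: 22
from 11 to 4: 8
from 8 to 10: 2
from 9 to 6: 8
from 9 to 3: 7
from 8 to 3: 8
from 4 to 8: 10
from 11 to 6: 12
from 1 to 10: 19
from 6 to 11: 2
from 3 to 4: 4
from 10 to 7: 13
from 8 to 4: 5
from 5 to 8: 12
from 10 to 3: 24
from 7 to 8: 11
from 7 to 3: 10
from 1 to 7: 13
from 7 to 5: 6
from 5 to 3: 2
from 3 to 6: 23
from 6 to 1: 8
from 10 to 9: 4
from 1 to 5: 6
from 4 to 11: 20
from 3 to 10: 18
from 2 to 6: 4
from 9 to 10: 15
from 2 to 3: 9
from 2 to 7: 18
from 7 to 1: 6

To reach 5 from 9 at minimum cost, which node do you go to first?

Enumerating some paths:
9–6–1–5: 8+8+6 = 22
9–10–7–5: 15+13+6 = 34
9–6–1–7–5: 8+8+13+6 = 35
The minimum is 22 via 9–6–1–5.
So from 9 the first move is to 6.

6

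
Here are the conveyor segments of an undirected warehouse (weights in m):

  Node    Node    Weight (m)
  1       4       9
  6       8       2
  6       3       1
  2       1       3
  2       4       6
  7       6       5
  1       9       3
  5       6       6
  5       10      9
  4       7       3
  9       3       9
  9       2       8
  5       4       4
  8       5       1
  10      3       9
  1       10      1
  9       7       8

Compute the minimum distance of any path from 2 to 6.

13 m

Settle nodes by increasing distance from 2:
2: 0
1: 3  (via 2)
10: 4  (via 1)
4: 6  (via 2)
9: 6  (via 1)
7: 9  (via 4)
5: 10  (via 4)
8: 11  (via 5)
3: 13  (via 10)
6: 13  (via 8)
Shortest route: 2 → 4 → 5 → 8 → 6 = 13 m.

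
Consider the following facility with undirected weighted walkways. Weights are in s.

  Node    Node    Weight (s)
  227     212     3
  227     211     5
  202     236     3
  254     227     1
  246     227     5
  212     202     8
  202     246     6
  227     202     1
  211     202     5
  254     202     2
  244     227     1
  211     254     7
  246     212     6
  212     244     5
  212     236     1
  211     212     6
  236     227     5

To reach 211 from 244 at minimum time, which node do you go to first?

227

Compare a few routes:
244 - 227 - 211: 1+5 = 6
244 - 227 - 202 - 211: 1+1+5 = 7
The minimum is 6 s via 244 - 227 - 211.
So from 244 the first move is to 227.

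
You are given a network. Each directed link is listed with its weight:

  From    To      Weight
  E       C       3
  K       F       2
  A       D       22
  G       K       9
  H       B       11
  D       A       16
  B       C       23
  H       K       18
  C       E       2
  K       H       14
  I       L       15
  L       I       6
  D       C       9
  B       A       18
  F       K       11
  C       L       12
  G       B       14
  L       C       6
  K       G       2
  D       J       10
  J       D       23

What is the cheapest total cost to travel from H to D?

51

Running Dijkstra from H:
H: 0
B: 11  (via H)
K: 18  (via H)
F: 20  (via K)
G: 20  (via K)
A: 29  (via B)
C: 34  (via B)
E: 36  (via C)
L: 46  (via C)
D: 51  (via A)
Shortest route: H–B–A–D = 51.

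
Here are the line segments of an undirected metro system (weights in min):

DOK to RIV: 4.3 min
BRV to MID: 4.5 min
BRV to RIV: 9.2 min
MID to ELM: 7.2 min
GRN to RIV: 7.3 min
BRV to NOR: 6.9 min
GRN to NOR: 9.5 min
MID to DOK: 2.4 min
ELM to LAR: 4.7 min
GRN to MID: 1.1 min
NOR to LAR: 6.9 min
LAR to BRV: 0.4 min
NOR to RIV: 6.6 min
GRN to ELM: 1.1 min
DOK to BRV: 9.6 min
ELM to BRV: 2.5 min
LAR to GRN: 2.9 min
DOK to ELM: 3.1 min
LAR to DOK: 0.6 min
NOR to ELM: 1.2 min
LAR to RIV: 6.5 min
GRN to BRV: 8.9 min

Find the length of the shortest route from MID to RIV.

6.7 min

Candidate routes:
MID - GRN - LAR - DOK - RIV: 1.1+2.9+0.6+4.3 = 8.9
MID - DOK - RIV: 2.4+4.3 = 6.7
MID - GRN - RIV: 1.1+7.3 = 8.4
Cheapest is MID - DOK - RIV at 6.7 min.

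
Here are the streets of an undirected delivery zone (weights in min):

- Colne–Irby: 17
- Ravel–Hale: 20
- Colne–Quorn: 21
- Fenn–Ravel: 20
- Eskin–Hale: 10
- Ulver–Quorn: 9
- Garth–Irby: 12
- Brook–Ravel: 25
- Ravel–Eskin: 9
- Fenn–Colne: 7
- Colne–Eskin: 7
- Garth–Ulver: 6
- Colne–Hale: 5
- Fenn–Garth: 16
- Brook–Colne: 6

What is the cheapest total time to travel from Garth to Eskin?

30 min

Candidate routes:
Garth - Fenn - Colne - Eskin: 16+7+7 = 30
Garth - Irby - Colne - Eskin: 12+17+7 = 36
The minimum is 30 min via Garth - Fenn - Colne - Eskin.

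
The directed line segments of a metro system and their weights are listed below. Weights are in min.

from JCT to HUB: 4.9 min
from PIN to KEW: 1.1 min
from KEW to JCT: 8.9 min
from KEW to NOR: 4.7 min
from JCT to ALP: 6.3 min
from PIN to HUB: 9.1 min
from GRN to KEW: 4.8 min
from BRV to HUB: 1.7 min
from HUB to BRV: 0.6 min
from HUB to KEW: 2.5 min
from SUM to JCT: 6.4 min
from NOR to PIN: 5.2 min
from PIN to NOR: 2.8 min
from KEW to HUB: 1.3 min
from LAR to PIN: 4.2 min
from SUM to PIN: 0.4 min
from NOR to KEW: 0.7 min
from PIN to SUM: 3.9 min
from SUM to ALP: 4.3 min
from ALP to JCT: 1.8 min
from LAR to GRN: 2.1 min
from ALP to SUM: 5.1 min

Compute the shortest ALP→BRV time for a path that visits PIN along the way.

8.5 min

Shortest ALP→PIN: ALP–SUM–PIN = 5.5
Shortest PIN→BRV: PIN–KEW–HUB–BRV = 3
Total via PIN: 5.5 + 3 = 8.5 min.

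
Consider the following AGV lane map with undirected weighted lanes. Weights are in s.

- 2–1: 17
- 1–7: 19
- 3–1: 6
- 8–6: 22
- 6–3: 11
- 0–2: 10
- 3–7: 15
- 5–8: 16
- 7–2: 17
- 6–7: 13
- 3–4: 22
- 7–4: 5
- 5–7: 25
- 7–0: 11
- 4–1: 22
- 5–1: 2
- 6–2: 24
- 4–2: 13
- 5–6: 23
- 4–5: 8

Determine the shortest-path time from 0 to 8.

Running Dijkstra from 0:
0: 0
2: 10  (via 0)
7: 11  (via 0)
4: 16  (via 7)
5: 24  (via 4)
6: 24  (via 7)
1: 26  (via 5)
3: 26  (via 7)
8: 40  (via 5)
Shortest route: 0–7–4–5–8 = 40 s.

40 s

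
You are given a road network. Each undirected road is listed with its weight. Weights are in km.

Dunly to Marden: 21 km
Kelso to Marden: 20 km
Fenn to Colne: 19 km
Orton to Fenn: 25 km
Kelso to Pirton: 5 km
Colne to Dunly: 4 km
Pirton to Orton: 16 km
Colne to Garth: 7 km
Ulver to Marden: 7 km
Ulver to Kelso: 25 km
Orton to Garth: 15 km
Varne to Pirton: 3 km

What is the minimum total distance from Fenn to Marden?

44 km

Compare a few routes:
Fenn - Orton - Garth - Colne - Dunly - Marden: 25+15+7+4+21 = 72
Fenn - Colne - Dunly - Marden: 19+4+21 = 44
Fenn - Orton - Pirton - Kelso - Marden: 25+16+5+20 = 66
Cheapest is Fenn - Colne - Dunly - Marden at 44 km.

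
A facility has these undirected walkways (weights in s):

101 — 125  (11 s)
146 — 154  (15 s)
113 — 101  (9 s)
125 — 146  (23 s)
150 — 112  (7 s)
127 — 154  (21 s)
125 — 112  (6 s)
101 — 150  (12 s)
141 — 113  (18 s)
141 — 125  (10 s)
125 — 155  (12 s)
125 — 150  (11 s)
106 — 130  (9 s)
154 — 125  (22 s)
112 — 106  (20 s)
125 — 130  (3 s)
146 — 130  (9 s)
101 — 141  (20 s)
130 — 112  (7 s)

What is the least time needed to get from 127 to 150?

54 s

Running Dijkstra from 127:
127: 0
154: 21  (via 127)
146: 36  (via 154)
125: 43  (via 154)
130: 45  (via 146)
112: 49  (via 125)
141: 53  (via 125)
106: 54  (via 130)
101: 54  (via 125)
150: 54  (via 125)
Shortest route: 127 → 154 → 125 → 150 = 54 s.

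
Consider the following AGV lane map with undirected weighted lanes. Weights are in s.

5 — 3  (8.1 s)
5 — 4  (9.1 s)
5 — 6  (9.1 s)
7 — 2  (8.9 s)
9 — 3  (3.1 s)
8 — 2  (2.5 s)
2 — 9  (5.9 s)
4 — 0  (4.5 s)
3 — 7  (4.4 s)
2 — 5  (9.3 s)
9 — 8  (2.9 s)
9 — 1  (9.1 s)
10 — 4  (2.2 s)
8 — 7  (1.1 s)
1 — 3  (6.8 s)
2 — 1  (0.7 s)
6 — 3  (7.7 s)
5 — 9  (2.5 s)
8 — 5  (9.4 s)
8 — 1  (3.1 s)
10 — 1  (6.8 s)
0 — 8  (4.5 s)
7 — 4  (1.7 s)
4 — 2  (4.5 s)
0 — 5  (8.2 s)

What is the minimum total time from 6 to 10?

16 s

Compare a few routes:
6–5–9–8–7–4–10: 9.1+2.5+2.9+1.1+1.7+2.2 = 19.5
6–3–9–8–7–4–10: 7.7+3.1+2.9+1.1+1.7+2.2 = 18.7
6–5–4–10: 9.1+9.1+2.2 = 20.4
6–3–7–4–10: 7.7+4.4+1.7+2.2 = 16
Cheapest is 6–3–7–4–10 at 16 s.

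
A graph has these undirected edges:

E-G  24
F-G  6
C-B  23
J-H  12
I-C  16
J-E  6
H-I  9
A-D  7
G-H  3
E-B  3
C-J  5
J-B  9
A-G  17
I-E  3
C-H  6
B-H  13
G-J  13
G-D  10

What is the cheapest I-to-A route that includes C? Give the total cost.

40

Shortest I→C: I → E → J → C = 14
Shortest C→A: C → H → G → A = 26
Total via C: 14 + 26 = 40.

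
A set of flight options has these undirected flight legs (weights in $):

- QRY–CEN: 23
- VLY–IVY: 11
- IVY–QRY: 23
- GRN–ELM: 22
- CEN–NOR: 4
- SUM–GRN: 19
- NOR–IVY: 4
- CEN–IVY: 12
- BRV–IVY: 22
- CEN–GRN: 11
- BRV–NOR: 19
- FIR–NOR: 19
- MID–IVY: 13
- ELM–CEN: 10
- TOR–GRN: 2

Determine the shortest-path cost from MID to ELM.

$31

Enumerating some paths:
MID → IVY → NOR → CEN → GRN → ELM: 13+4+4+11+22 = 54
MID → IVY → CEN → ELM: 13+12+10 = 35
MID → IVY → CEN → GRN → ELM: 13+12+11+22 = 58
MID → IVY → NOR → CEN → ELM: 13+4+4+10 = 31
The minimum is $31 via MID → IVY → NOR → CEN → ELM.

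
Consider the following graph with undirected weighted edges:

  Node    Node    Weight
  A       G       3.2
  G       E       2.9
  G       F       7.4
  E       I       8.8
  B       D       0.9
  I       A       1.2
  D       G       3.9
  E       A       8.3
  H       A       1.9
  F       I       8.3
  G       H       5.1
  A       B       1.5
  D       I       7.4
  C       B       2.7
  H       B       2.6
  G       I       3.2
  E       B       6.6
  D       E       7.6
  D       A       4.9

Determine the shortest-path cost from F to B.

Candidate routes:
F–I–A–B: 8.3+1.2+1.5 = 11
F–G–A–B: 7.4+3.2+1.5 = 12.1
F–G–D–B: 7.4+3.9+0.9 = 12.2
Cheapest is F–I–A–B at 11.

11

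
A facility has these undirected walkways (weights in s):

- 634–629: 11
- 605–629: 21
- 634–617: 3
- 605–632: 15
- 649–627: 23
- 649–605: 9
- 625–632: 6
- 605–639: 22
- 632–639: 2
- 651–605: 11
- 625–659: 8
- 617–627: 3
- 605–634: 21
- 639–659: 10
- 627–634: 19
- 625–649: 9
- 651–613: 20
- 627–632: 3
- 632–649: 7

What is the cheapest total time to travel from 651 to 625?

29 s

Enumerating some paths:
651–605–649–632–625: 11+9+7+6 = 33
651–605–632–625: 11+15+6 = 32
651–605–649–625: 11+9+9 = 29
Cheapest is 651–605–649–625 at 29 s.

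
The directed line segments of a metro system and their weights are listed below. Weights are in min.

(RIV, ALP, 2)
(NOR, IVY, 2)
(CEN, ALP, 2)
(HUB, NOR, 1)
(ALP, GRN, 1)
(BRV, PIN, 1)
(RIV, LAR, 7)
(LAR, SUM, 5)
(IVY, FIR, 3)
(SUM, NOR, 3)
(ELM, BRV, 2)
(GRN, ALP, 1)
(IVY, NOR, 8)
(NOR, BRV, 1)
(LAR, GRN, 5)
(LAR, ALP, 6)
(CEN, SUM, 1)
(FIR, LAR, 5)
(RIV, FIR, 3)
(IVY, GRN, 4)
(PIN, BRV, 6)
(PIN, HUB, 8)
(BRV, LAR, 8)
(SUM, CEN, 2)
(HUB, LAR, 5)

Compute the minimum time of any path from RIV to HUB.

Shortest distances from RIV:
RIV: 0
ALP: 2  (via RIV)
FIR: 3  (via RIV)
GRN: 3  (via ALP)
LAR: 7  (via RIV)
SUM: 12  (via LAR)
CEN: 14  (via SUM)
NOR: 15  (via SUM)
BRV: 16  (via NOR)
IVY: 17  (via NOR)
PIN: 17  (via BRV)
HUB: 25  (via PIN)
Shortest route: RIV → LAR → SUM → NOR → BRV → PIN → HUB = 25 min.

25 min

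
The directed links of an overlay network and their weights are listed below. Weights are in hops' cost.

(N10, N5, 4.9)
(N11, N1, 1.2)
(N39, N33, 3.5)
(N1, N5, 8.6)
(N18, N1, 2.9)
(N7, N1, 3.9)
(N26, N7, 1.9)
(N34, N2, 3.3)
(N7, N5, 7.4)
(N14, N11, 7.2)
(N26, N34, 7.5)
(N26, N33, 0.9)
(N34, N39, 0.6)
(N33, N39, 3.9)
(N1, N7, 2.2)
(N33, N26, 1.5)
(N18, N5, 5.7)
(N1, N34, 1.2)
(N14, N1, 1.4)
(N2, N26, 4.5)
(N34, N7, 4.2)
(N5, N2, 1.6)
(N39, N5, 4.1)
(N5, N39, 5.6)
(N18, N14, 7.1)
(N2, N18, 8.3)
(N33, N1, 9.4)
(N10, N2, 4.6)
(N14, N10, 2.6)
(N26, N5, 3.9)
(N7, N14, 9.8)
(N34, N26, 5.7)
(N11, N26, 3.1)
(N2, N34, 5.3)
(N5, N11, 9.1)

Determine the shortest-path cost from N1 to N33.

5.3 hops' cost

Shortest distances from N1:
N1: 0
N34: 1.2  (via N1)
N39: 1.8  (via N34)
N7: 2.2  (via N1)
N2: 4.5  (via N34)
N33: 5.3  (via N39)
Shortest route: N1–N34–N39–N33 = 5.3 hops' cost.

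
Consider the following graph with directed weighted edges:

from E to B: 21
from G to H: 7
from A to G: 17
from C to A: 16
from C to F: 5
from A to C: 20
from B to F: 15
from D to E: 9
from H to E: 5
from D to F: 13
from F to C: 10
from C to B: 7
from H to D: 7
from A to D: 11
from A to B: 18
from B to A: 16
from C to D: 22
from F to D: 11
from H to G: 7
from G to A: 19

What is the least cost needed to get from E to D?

Shortest distances from E:
E: 0
B: 21  (via E)
F: 36  (via B)
A: 37  (via B)
C: 46  (via F)
D: 47  (via F)
Shortest route: E → B → F → D = 47.

47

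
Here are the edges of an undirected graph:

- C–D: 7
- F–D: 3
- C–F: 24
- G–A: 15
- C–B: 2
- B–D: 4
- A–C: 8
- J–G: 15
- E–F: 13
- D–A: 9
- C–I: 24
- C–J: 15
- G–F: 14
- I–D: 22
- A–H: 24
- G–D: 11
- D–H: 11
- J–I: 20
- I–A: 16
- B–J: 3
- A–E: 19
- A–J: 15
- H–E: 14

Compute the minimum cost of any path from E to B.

20

Running Dijkstra from E:
E: 0
F: 13  (via E)
H: 14  (via E)
D: 16  (via F)
A: 19  (via E)
B: 20  (via D)
Shortest route: E → F → D → B = 20.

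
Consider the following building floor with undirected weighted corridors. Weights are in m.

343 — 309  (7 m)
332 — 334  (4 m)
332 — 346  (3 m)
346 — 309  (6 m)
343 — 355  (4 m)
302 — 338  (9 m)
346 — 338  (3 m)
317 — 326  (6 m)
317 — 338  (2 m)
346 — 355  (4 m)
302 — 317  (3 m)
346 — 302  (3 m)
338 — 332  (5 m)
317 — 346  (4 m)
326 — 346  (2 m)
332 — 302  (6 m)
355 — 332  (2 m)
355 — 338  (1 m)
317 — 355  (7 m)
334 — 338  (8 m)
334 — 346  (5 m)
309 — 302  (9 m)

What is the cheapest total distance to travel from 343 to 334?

10 m

Settle nodes by increasing distance from 343:
343: 0
355: 4  (via 343)
338: 5  (via 355)
332: 6  (via 355)
309: 7  (via 343)
317: 7  (via 338)
346: 8  (via 355)
302: 10  (via 317)
334: 10  (via 332)
Shortest route: 343 → 355 → 332 → 334 = 10 m.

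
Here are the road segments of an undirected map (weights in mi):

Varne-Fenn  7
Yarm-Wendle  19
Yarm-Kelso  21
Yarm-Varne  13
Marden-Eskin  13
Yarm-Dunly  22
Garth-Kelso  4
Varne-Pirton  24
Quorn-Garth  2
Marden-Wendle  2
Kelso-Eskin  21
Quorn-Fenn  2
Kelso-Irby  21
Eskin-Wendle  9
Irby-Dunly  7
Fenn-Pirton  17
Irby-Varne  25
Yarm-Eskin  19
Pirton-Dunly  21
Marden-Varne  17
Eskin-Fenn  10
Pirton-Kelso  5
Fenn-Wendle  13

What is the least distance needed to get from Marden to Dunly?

Candidate routes:
Marden–Wendle–Fenn–Quorn–Garth–Kelso–Pirton–Dunly: 2+13+2+2+4+5+21 = 49
Marden–Varne–Irby–Dunly: 17+25+7 = 49
Marden–Wendle–Yarm–Dunly: 2+19+22 = 43
Cheapest is Marden–Wendle–Yarm–Dunly at 43 mi.

43 mi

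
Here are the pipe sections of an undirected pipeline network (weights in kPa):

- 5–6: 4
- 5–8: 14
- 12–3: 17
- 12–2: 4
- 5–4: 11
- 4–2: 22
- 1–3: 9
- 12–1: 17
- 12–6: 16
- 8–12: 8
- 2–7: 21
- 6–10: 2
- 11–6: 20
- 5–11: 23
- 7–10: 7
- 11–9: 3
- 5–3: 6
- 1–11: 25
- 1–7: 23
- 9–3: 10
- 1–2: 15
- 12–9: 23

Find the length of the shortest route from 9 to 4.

27 kPa

Compare a few routes:
9 → 11 → 5 → 4: 3+23+11 = 37
9 → 3 → 5 → 4: 10+6+11 = 27
The minimum is 27 kPa via 9 → 3 → 5 → 4.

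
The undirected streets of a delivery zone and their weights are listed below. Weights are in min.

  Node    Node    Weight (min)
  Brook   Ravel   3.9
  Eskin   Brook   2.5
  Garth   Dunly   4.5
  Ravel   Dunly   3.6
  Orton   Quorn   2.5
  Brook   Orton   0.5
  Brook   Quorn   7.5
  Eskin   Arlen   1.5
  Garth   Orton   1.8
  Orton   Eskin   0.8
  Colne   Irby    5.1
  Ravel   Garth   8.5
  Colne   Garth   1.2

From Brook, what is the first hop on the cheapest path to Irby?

Orton

Candidate routes:
Brook - Eskin - Orton - Garth - Colne - Irby: 2.5+0.8+1.8+1.2+5.1 = 11.4
Brook - Orton - Garth - Colne - Irby: 0.5+1.8+1.2+5.1 = 8.6
The minimum is 8.6 min via Brook - Orton - Garth - Colne - Irby.
So from Brook the first move is to Orton.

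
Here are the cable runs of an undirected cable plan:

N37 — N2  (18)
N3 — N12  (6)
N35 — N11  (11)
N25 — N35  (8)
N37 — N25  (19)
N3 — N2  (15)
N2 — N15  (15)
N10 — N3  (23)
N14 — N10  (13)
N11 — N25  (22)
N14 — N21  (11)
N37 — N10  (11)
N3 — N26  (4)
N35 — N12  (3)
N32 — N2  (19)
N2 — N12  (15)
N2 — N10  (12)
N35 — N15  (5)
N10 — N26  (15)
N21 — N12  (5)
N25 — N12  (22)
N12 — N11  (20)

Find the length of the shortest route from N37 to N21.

35

Settle nodes by increasing distance from N37:
N37: 0
N10: 11  (via N37)
N2: 18  (via N37)
N25: 19  (via N37)
N14: 24  (via N10)
N26: 26  (via N10)
N35: 27  (via N25)
N12: 30  (via N35)
N3: 30  (via N26)
N15: 32  (via N35)
N21: 35  (via N14)
Shortest route: N37 → N10 → N14 → N21 = 35.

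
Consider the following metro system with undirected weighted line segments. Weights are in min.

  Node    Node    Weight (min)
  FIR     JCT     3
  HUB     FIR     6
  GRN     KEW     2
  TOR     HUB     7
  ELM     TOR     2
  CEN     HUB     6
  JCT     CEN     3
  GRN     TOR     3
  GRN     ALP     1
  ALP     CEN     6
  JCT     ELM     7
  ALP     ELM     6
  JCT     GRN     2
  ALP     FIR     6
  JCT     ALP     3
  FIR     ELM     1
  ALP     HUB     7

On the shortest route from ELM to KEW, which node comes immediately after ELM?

TOR

Compare a few routes:
ELM → TOR → GRN → KEW: 2+3+2 = 7
ELM → FIR → ALP → GRN → KEW: 1+6+1+2 = 10
ELM → ALP → GRN → KEW: 6+1+2 = 9
ELM → FIR → JCT → GRN → KEW: 1+3+2+2 = 8
The minimum is 7 min via ELM → TOR → GRN → KEW.
So from ELM the first move is to TOR.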